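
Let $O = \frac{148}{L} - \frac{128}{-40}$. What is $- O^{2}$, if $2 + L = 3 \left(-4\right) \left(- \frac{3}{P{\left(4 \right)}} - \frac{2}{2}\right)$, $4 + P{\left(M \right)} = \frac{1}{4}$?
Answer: $- \frac{3481956}{25} \approx -1.3928 \cdot 10^{5}$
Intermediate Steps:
$P{\left(M \right)} = - \frac{15}{4}$ ($P{\left(M \right)} = -4 + \frac{1}{4} = - \frac{15}{4}$)
$L = \frac{2}{5}$ ($L = -2 + 3 \left(-4\right) \left(- \frac{3}{- \frac{15}{4}} - \frac{2}{2}\right) = -2 - 12 \left(\left(-3\right) \left(- \frac{4}{15}\right) - 1\right) = -2 - 12 \left(\frac{4}{5} - 1\right) = -2 - - \frac{12}{5} = -2 + \frac{12}{5} = \frac{2}{5} \approx 0.4$)
$O = \frac{1866}{5}$ ($O = \frac{148}{\frac{2}{5}} - \frac{128}{-40} = 148 \cdot \frac{5}{2} - - \frac{16}{5} = 370 + \frac{16}{5} = \frac{1866}{5} \approx 373.2$)
$- O^{2} = - \left(\frac{1866}{5}\right)^{2} = \left(-1\right) \frac{3481956}{25} = - \frac{3481956}{25}$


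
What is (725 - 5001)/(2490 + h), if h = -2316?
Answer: -2138/87 ≈ -24.575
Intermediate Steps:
(725 - 5001)/(2490 + h) = (725 - 5001)/(2490 - 2316) = -4276/174 = -4276*1/174 = -2138/87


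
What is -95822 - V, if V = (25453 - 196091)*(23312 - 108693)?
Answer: -14569338900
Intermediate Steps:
V = 14569243078 (V = -170638*(-85381) = 14569243078)
-95822 - V = -95822 - 1*14569243078 = -95822 - 14569243078 = -14569338900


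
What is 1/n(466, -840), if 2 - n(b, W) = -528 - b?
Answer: 1/996 ≈ 0.0010040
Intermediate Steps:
n(b, W) = 530 + b (n(b, W) = 2 - (-528 - b) = 2 + (528 + b) = 530 + b)
1/n(466, -840) = 1/(530 + 466) = 1/996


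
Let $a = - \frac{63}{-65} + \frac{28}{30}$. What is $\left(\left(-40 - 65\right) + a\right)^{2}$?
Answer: $\frac{404170816}{38025} \approx 10629.0$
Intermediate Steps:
$a = \frac{371}{195}$ ($a = \left(-63\right) \left(- \frac{1}{65}\right) + 28 \cdot \frac{1}{30} = \frac{63}{65} + \frac{14}{15} = \frac{371}{195} \approx 1.9026$)
$\left(\left(-40 - 65\right) + a\right)^{2} = \left(\left(-40 - 65\right) + \frac{371}{195}\right)^{2} = \left(-105 + \frac{371}{195}\right)^{2} = \left(- \frac{20104}{195}\right)^{2} = \frac{404170816}{38025}$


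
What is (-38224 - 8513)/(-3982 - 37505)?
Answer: 15579/13829 ≈ 1.1265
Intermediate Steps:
(-38224 - 8513)/(-3982 - 37505) = -46737/(-41487) = -46737*(-1/41487) = 15579/13829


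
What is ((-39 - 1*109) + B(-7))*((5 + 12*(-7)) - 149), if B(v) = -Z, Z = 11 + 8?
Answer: 38076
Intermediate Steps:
Z = 19
B(v) = -19 (B(v) = -1*19 = -19)
((-39 - 1*109) + B(-7))*((5 + 12*(-7)) - 149) = ((-39 - 1*109) - 19)*((5 + 12*(-7)) - 149) = ((-39 - 109) - 19)*((5 - 84) - 149) = (-148 - 19)*(-79 - 149) = -167*(-228) = 38076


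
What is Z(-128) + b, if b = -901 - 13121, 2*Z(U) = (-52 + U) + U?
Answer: -14176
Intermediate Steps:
Z(U) = -26 + U (Z(U) = ((-52 + U) + U)/2 = (-52 + 2*U)/2 = -26 + U)
b = -14022
Z(-128) + b = (-26 - 128) - 14022 = -154 - 14022 = -14176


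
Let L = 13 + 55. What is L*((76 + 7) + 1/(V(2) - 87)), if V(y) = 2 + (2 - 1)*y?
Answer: 468384/83 ≈ 5643.2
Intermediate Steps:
L = 68
V(y) = 2 + y (V(y) = 2 + 1*y = 2 + y)
L*((76 + 7) + 1/(V(2) - 87)) = 68*((76 + 7) + 1/((2 + 2) - 87)) = 68*(83 + 1/(4 - 87)) = 68*(83 + 1/(-83)) = 68*(83 - 1/83) = 68*(6888/83) = 468384/83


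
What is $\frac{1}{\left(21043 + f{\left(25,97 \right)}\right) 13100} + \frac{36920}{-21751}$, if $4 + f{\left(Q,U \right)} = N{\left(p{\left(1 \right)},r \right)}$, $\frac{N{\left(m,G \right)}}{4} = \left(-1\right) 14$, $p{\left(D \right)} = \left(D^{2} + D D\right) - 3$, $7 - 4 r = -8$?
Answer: $- \frac{10148469894249}{5978856152300} \approx -1.6974$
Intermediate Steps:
$r = \frac{15}{4}$ ($r = \frac{7}{4} - -2 = \frac{7}{4} + 2 = \frac{15}{4} \approx 3.75$)
$p{\left(D \right)} = -3 + 2 D^{2}$ ($p{\left(D \right)} = \left(D^{2} + D^{2}\right) - 3 = 2 D^{2} - 3 = -3 + 2 D^{2}$)
$N{\left(m,G \right)} = -56$ ($N{\left(m,G \right)} = 4 \left(\left(-1\right) 14\right) = 4 \left(-14\right) = -56$)
$f{\left(Q,U \right)} = -60$ ($f{\left(Q,U \right)} = -4 - 56 = -60$)
$\frac{1}{\left(21043 + f{\left(25,97 \right)}\right) 13100} + \frac{36920}{-21751} = \frac{1}{\left(21043 - 60\right) 13100} + \frac{36920}{-21751} = \frac{1}{20983} \cdot \frac{1}{13100} + 36920 \left(- \frac{1}{21751}\right) = \frac{1}{20983} \cdot \frac{1}{13100} - \frac{36920}{21751} = \frac{1}{274877300} - \frac{36920}{21751} = - \frac{10148469894249}{5978856152300}$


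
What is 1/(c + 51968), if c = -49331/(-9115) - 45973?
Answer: 9115/54693756 ≈ 0.00016666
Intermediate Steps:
c = -418994564/9115 (c = -49331*(-1/9115) - 45973 = 49331/9115 - 45973 = -418994564/9115 ≈ -45968.)
1/(c + 51968) = 1/(-418994564/9115 + 51968) = 1/(54693756/9115) = 9115/54693756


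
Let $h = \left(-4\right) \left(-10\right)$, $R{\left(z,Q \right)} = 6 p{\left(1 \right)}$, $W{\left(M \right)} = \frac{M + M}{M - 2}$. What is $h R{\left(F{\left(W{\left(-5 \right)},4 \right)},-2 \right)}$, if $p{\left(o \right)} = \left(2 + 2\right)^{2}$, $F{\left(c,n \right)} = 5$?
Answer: $3840$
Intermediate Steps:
$W{\left(M \right)} = \frac{2 M}{-2 + M}$
$p{\left(o \right)} = 16$ ($p{\left(o \right)} = 4^{2} = 16$)
$R{\left(z,Q \right)} = 96$ ($R{\left(z,Q \right)} = 6 \cdot 16 = 96$)
$h = 40$
$h R{\left(F{\left(W{\left(-5 \right)},4 \right)},-2 \right)} = 40 \cdot 96 = 3840$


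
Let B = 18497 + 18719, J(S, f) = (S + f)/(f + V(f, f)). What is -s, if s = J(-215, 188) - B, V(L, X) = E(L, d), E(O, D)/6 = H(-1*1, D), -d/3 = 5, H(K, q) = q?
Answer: 3647195/98 ≈ 37216.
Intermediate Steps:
d = -15 (d = -3*5 = -15)
E(O, D) = 6*D
V(L, X) = -90 (V(L, X) = 6*(-15) = -90)
J(S, f) = (S + f)/(-90 + f) (J(S, f) = (S + f)/(f - 90) = (S + f)/(-90 + f))
B = 37216
s = -3647195/98 (s = (-215 + 188)/(-90 + 188) - 1*37216 = -27/98 - 37216 = -3647195/98 ≈ -37216.)
-s = -1*(-3647195/98) = 3647195/98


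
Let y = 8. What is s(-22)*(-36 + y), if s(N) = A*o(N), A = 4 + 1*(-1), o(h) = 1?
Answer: -84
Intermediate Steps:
A = 3 (A = 4 - 1 = 3)
s(N) = 3 (s(N) = 3*1 = 3)
s(-22)*(-36 + y) = 3*(-36 + 8) = 3*(-28) = -84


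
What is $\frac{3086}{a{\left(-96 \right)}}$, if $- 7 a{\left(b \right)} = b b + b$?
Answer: $- \frac{10801}{4560} \approx -2.3686$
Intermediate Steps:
$a{\left(b \right)} = - \frac{b}{7} - \frac{b^{2}}{7}$ ($a{\left(b \right)} = - \frac{b b + b}{7} = - \frac{b^{2} + b}{7} = - \frac{b + b^{2}}{7} = - \frac{b}{7} - \frac{b^{2}}{7}$)
$\frac{3086}{a{\left(-96 \right)}} = \frac{3086}{\left(- \frac{1}{7}\right) \left(-96\right) \left(1 - 96\right)} = \frac{3086}{\left(- \frac{1}{7}\right) \left(-96\right) \left(-95\right)} = \frac{3086}{- \frac{9120}{7}} = 3086 \left(- \frac{7}{9120}\right) = - \frac{10801}{4560}$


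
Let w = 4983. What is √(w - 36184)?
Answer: I*√31201 ≈ 176.64*I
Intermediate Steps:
√(w - 36184) = √(4983 - 36184) = √(-31201) = I*√31201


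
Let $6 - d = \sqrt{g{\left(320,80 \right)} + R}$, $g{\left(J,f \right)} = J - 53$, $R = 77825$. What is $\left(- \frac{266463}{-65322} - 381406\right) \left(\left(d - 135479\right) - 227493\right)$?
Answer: $\frac{502383988434103}{3629} + \frac{2768215141 \sqrt{19523}}{3629} \approx 1.3854 \cdot 10^{11}$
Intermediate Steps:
$g{\left(J,f \right)} = -53 + J$ ($g{\left(J,f \right)} = J - 53 = -53 + J$)
$d = 6 - 2 \sqrt{19523}$ ($d = 6 - \sqrt{\left(-53 + 320\right) + 77825} = 6 - \sqrt{267 + 77825} = 6 - \sqrt{78092} = 6 - 2 \sqrt{19523} \approx -273.45$)
$\left(- \frac{266463}{-65322} - 381406\right) \left(\left(d - 135479\right) - 227493\right) = \left(- \frac{266463}{-65322} - 381406\right) \left(\left(\left(6 - 2 \sqrt{19523}\right) - 135479\right) - 227493\right) = \left(\left(-266463\right) \left(- \frac{1}{65322}\right) - 381406\right) \left(\left(-135473 - 2 \sqrt{19523}\right) - 227493\right) = \left(\frac{29607}{7258} - 381406\right) \left(-362966 - 2 \sqrt{19523}\right) = - \frac{2768215141 \left(-362966 - 2 \sqrt{19523}\right)}{7258} = \frac{502383988434103}{3629} + \frac{2768215141 \sqrt{19523}}{3629}$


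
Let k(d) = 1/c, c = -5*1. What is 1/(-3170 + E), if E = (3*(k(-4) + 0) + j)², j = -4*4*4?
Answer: 25/25079 ≈ 0.00099685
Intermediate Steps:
c = -5
k(d) = -⅕ (k(d) = 1/(-5) = -⅕)
j = -64 (j = -16*4 = -64)
E = 104329/25 (E = (3*(-⅕ + 0) - 64)² = (3*(-⅕) - 64)² = (-⅗ - 64)² = (-323/5)² = 104329/25 ≈ 4173.2)
1/(-3170 + E) = 1/(-3170 + 104329/25) = 1/(25079/25) = 25/25079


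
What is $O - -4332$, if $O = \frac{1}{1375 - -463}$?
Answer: $\frac{7962217}{1838} \approx 4332.0$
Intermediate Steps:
$O = \frac{1}{1838}$ ($O = \frac{1}{1375 + 463} = \frac{1}{1838} \approx 0.00054407$)
$O - -4332 = \frac{1}{1838} - -4332 = \frac{1}{1838} + 4332 = \frac{7962217}{1838}$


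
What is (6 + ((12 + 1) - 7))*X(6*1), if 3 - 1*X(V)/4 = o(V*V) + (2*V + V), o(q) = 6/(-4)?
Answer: -648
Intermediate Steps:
o(q) = -3/2 (o(q) = 6*(-1/4) = -3/2)
X(V) = 18 - 12*V (X(V) = 12 - 4*(-3/2 + (2*V + V)) = 12 - 4*(-3/2 + 3*V) = 12 + (6 - 12*V) = 18 - 12*V)
(6 + ((12 + 1) - 7))*X(6*1) = (6 + ((12 + 1) - 7))*(18 - 72) = (6 + (13 - 7))*(18 - 12*6) = (6 + 6)*(18 - 72) = 12*(-54) = -648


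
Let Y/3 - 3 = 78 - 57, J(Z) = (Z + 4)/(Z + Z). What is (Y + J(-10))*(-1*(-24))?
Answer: 8676/5 ≈ 1735.2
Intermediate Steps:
J(Z) = (4 + Z)/(2*Z) (J(Z) = (4 + Z)/((2*Z)) = (4 + Z)*(1/(2*Z)) = (4 + Z)/(2*Z))
Y = 72 (Y = 9 + 3*(78 - 57) = 9 + 3*21 = 9 + 63 = 72)
(Y + J(-10))*(-1*(-24)) = (72 + (1/2)*(4 - 10)/(-10))*(-1*(-24)) = (72 + (1/2)*(-1/10)*(-6))*24 = (72 + 3/10)*24 = (723/10)*24 = 8676/5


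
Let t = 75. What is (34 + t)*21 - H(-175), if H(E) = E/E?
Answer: 2288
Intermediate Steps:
H(E) = 1
(34 + t)*21 - H(-175) = (34 + 75)*21 - 1*1 = 109*21 - 1 = 2289 - 1 = 2288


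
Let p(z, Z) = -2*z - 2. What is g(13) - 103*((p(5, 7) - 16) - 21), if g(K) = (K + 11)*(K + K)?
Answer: 5671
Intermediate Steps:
p(z, Z) = -2 - 2*z
g(K) = 2*K*(11 + K) (g(K) = (11 + K)*(2*K) = 2*K*(11 + K))
g(13) - 103*((p(5, 7) - 16) - 21) = 2*13*(11 + 13) - 103*(((-2 - 2*5) - 16) - 21) = 2*13*24 - 103*(((-2 - 10) - 16) - 21) = 624 - 103*((-12 - 16) - 21) = 624 - 103*(-28 - 21) = 624 - 103*(-49) = 624 + 5047 = 5671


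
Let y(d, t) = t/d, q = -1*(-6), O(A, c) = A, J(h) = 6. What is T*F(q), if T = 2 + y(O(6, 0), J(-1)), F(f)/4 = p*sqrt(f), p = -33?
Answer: -396*sqrt(6) ≈ -970.00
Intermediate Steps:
q = 6
F(f) = -132*sqrt(f) (F(f) = 4*(-33*sqrt(f)) = -132*sqrt(f))
T = 3 (T = 2 + 6/6 = 2 + 6*(1/6) = 2 + 1 = 3)
T*F(q) = 3*(-132*sqrt(6)) = -396*sqrt(6)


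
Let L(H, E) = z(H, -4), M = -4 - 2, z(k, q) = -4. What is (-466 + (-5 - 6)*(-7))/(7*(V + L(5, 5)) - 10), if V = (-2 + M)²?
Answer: -389/410 ≈ -0.94878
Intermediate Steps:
M = -6
L(H, E) = -4
V = 64 (V = (-2 - 6)² = (-8)² = 64)
(-466 + (-5 - 6)*(-7))/(7*(V + L(5, 5)) - 10) = (-466 + (-5 - 6)*(-7))/(7*(64 - 4) - 10) = (-466 - 11*(-7))/(7*60 - 10) = (-466 + 77)/(420 - 10) = -389/410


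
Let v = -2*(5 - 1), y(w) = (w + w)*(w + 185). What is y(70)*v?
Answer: -285600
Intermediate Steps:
y(w) = 2*w*(185 + w) (y(w) = (2*w)*(185 + w) = 2*w*(185 + w))
v = -8 (v = -2*4 = -8)
y(70)*v = (2*70*(185 + 70))*(-8) = (2*70*255)*(-8) = 35700*(-8) = -285600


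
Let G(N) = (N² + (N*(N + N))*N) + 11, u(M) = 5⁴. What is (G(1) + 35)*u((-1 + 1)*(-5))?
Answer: 30625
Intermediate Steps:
u(M) = 625
G(N) = 11 + N² + 2*N³ (G(N) = (N² + (N*(2*N))*N) + 11 = (N² + (2*N²)*N) + 11 = (N² + 2*N³) + 11 = 11 + N² + 2*N³)
(G(1) + 35)*u((-1 + 1)*(-5)) = ((11 + 1² + 2*1³) + 35)*625 = ((11 + 1 + 2*1) + 35)*625 = ((11 + 1 + 2) + 35)*625 = (14 + 35)*625 = 49*625 = 30625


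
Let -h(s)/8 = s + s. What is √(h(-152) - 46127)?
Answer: 3*I*√4855 ≈ 209.03*I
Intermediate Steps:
h(s) = -16*s (h(s) = -8*(s + s) = -16*s)
√(h(-152) - 46127) = √(-16*(-152) - 46127) = √(2432 - 46127) = √(-43695) = 3*I*√4855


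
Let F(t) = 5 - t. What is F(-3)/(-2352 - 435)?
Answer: -8/2787 ≈ -0.0028705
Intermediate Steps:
F(-3)/(-2352 - 435) = (5 - 1*(-3))/(-2352 - 435) = (5 + 3)/(-2787) = -1/2787*8 = -8/2787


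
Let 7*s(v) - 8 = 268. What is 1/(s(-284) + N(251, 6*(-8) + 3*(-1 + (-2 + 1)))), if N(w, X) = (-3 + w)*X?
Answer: -7/93468 ≈ -7.4892e-5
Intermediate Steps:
s(v) = 276/7 (s(v) = 8/7 + (1/7)*268 = 8/7 + 268/7 = 276/7)
N(w, X) = X*(-3 + w)
1/(s(-284) + N(251, 6*(-8) + 3*(-1 + (-2 + 1)))) = 1/(276/7 + (6*(-8) + 3*(-1 + (-2 + 1)))*(-3 + 251)) = 1/(276/7 + (-48 + 3*(-1 - 1))*248) = 1/(276/7 + (-48 + 3*(-2))*248) = 1/(276/7 + (-48 - 6)*248) = 1/(276/7 - 54*248) = 1/(276/7 - 13392) = 1/(-93468/7) = -7/93468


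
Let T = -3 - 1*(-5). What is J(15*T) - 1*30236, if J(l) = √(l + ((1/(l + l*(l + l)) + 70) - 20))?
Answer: -30236 + √267913830/1830 ≈ -30227.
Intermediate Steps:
T = 2 (T = -3 + 5 = 2)
J(l) = √(50 + l + 1/(l + 2*l²)) (J(l) = √(l + ((1/(l + l*(2*l)) + 70) - 20)) = √(l + ((1/(l + 2*l²) + 70) - 20)) = √(l + ((70 + 1/(l + 2*l²)) - 20)) = √(l + (50 + 1/(l + 2*l²))) = √(50 + l + 1/(l + 2*l²)))
J(15*T) - 1*30236 = √((1 + (15*2)*(1 + 2*(15*2))*(50 + 15*2))/(((15*2))*(1 + 2*(15*2)))) - 1*30236 = √((1 + 30*(1 + 2*30)*(50 + 30))/(30*(1 + 2*30))) - 30236 = √((1 + 30*(1 + 60)*80)/(30*(1 + 60))) - 30236 = √((1/30)*(1 + 30*61*80)/61) - 30236 = √((1/30)*(1/61)*(1 + 146400)) - 30236 = √((1/30)*(1/61)*146401) - 30236 = √(146401/1830) - 30236 = √267913830/1830 - 30236 = -30236 + √267913830/1830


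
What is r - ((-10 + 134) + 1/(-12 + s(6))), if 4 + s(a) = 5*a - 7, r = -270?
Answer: -2759/7 ≈ -394.14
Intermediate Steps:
s(a) = -11 + 5*a (s(a) = -4 + (5*a - 7) = -4 + (-7 + 5*a) = -11 + 5*a)
r - ((-10 + 134) + 1/(-12 + s(6))) = -270 - ((-10 + 134) + 1/(-12 + (-11 + 5*6))) = -270 - (124 + 1/(-12 + (-11 + 30))) = -270 - (124 + 1/(-12 + 19)) = -270 - (124 + 1/7) = -270 - (124 + ⅐) = -270 - 1*869/7 = -270 - 869/7 = -2759/7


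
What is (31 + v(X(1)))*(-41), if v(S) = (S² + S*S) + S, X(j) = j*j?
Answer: -1394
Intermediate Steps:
X(j) = j²
v(S) = S + 2*S² (v(S) = (S² + S²) + S = 2*S² + S = S + 2*S²)
(31 + v(X(1)))*(-41) = (31 + 1²*(1 + 2*1²))*(-41) = (31 + 1*(1 + 2*1))*(-41) = (31 + 1*(1 + 2))*(-41) = (31 + 1*3)*(-41) = (31 + 3)*(-41) = 34*(-41) = -1394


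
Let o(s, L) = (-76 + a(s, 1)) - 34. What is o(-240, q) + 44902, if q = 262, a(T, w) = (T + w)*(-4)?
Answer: 45748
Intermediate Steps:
a(T, w) = -4*T - 4*w
o(s, L) = -114 - 4*s (o(s, L) = (-76 + (-4*s - 4*1)) - 34 = (-76 + (-4*s - 4)) - 34 = (-76 + (-4 - 4*s)) - 34 = (-80 - 4*s) - 34 = -114 - 4*s)
o(-240, q) + 44902 = (-114 - 4*(-240)) + 44902 = (-114 + 960) + 44902 = 846 + 44902 = 45748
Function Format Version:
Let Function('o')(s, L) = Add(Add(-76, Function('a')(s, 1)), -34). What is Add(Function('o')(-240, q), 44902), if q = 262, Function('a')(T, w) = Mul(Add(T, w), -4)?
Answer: 45748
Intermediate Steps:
Function('a')(T, w) = Add(Mul(-4, T), Mul(-4, w))
Function('o')(s, L) = Add(-114, Mul(-4, s)) (Function('o')(s, L) = Add(Add(-76, Add(Mul(-4, s), Mul(-4, 1))), -34) = Add(Add(-76, Add(Mul(-4, s), -4)), -34) = Add(Add(-76, Add(-4, Mul(-4, s))), -34) = Add(Add(-80, Mul(-4, s)), -34) = Add(-114, Mul(-4, s)))
Add(Function('o')(-240, q), 44902) = Add(Add(-114, Mul(-4, -240)), 44902) = Add(Add(-114, 960), 44902) = Add(846, 44902) = 45748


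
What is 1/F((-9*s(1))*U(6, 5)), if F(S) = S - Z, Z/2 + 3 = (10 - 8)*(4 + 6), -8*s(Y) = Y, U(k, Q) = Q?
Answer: -8/227 ≈ -0.035242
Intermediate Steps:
s(Y) = -Y/8
Z = 34 (Z = -6 + 2*((10 - 8)*(4 + 6)) = -6 + 2*(2*10) = -6 + 2*20 = -6 + 40 = 34)
F(S) = -34 + S (F(S) = S - 1*34 = S - 34 = -34 + S)
1/F((-9*s(1))*U(6, 5)) = 1/(-34 - (-9)/8*5) = 1/(-34 - 9*(-⅛)*5) = 1/(-34 + (9/8)*5) = 1/(-34 + 45/8) = 1/(-227/8) = -8/227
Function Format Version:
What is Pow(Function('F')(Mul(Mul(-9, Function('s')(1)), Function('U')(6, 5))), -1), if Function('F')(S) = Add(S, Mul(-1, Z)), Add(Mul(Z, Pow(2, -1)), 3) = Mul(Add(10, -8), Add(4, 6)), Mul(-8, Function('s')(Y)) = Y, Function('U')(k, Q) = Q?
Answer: Rational(-8, 227) ≈ -0.035242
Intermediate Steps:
Function('s')(Y) = Mul(Rational(-1, 8), Y)
Z = 34 (Z = Add(-6, Mul(2, Mul(Add(10, -8), Add(4, 6)))) = Add(-6, Mul(2, Mul(2, 10))) = Add(-6, Mul(2, 20)) = Add(-6, 40) = 34)
Function('F')(S) = Add(-34, S) (Function('F')(S) = Add(S, Mul(-1, 34)) = Add(S, -34) = Add(-34, S))
Pow(Function('F')(Mul(Mul(-9, Function('s')(1)), Function('U')(6, 5))), -1) = Pow(Add(-34, Mul(Mul(-9, Mul(Rational(-1, 8), 1)), 5)), -1) = Pow(Add(-34, Mul(Mul(-9, Rational(-1, 8)), 5)), -1) = Pow(Add(-34, Mul(Rational(9, 8), 5)), -1) = Pow(Add(-34, Rational(45, 8)), -1) = Pow(Rational(-227, 8), -1) = Rational(-8, 227)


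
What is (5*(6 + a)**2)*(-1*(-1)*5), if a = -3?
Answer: 225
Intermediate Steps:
(5*(6 + a)**2)*(-1*(-1)*5) = (5*(6 - 3)**2)*(-1*(-1)*5) = (5*3**2)*(1*5) = (5*9)*5 = 45*5 = 225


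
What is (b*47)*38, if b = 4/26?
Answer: 3572/13 ≈ 274.77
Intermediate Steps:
b = 2/13 (b = 4*(1/26) = 2/13 ≈ 0.15385)
(b*47)*38 = ((2/13)*47)*38 = (94/13)*38 = 3572/13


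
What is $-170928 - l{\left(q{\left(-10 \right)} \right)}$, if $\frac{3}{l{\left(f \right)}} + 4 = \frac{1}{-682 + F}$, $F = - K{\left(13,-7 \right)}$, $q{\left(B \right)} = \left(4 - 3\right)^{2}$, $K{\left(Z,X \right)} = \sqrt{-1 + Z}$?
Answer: $- \frac{1272937793682}{7447249} + \frac{6 \sqrt{3}}{7447249} \approx -1.7093 \cdot 10^{5}$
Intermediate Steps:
$q{\left(B \right)} = 1$ ($q{\left(B \right)} = 1^{2} = 1$)
$F = - 2 \sqrt{3}$ ($F = - \sqrt{-1 + 13} = - \sqrt{12} = - 2 \sqrt{3} \approx -3.4641$)
$l{\left(f \right)} = \frac{3}{-4 + \frac{1}{-682 - 2 \sqrt{3}}}$
$-170928 - l{\left(q{\left(-10 \right)} \right)} = -170928 - \left(- \frac{5583390}{7447249} - \frac{6 \sqrt{3}}{7447249}\right) = -170928 + \left(\frac{5583390}{7447249} + \frac{6 \sqrt{3}}{7447249}\right) = - \frac{1272937793682}{7447249} + \frac{6 \sqrt{3}}{7447249}$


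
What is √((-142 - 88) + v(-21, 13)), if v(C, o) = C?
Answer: I*√251 ≈ 15.843*I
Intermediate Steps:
√((-142 - 88) + v(-21, 13)) = √((-142 - 88) - 21) = √(-230 - 21) = √(-251) = I*√251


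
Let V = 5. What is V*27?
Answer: 135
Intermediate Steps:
V*27 = 5*27 = 135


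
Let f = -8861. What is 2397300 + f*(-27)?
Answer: 2636547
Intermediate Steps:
2397300 + f*(-27) = 2397300 - 8861*(-27) = 2397300 + 239247 = 2636547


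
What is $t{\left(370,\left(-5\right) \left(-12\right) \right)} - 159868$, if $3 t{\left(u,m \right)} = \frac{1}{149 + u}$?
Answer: $- \frac{248914475}{1557} \approx -1.5987 \cdot 10^{5}$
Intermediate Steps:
$t{\left(u,m \right)} = \frac{1}{3 \left(149 + u\right)}$
$t{\left(370,\left(-5\right) \left(-12\right) \right)} - 159868 = \frac{1}{3 \left(149 + 370\right)} - 159868 = \frac{1}{3 \cdot 519} - 159868 = \frac{1}{3} \cdot \frac{1}{519} - 159868 = \frac{1}{1557} - 159868 = - \frac{248914475}{1557}$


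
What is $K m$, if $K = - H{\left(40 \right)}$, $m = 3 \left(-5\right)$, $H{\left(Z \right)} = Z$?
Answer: $600$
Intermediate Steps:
$m = -15$
$K = -40$ ($K = \left(-1\right) 40 = -40$)
$K m = \left(-40\right) \left(-15\right) = 600$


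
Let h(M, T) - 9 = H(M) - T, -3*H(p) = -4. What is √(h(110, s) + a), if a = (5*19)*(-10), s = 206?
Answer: I*√10311/3 ≈ 33.848*I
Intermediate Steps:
H(p) = 4/3 (H(p) = -⅓*(-4) = 4/3)
h(M, T) = 31/3 - T (h(M, T) = 9 + (4/3 - T) = 31/3 - T)
a = -950 (a = 95*(-10) = -950)
√(h(110, s) + a) = √((31/3 - 1*206) - 950) = √((31/3 - 206) - 950) = √(-587/3 - 950) = √(-3437/3) = I*√10311/3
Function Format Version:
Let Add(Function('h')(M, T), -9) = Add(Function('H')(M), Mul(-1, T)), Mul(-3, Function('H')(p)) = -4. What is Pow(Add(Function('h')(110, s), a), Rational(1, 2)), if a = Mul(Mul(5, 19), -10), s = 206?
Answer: Mul(Rational(1, 3), I, Pow(10311, Rational(1, 2))) ≈ Mul(33.848, I)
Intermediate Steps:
Function('H')(p) = Rational(4, 3) (Function('H')(p) = Mul(Rational(-1, 3), -4) = Rational(4, 3))
Function('h')(M, T) = Add(Rational(31, 3), Mul(-1, T)) (Function('h')(M, T) = Add(9, Add(Rational(4, 3), Mul(-1, T))) = Add(Rational(31, 3), Mul(-1, T)))
a = -950 (a = Mul(95, -10) = -950)
Pow(Add(Function('h')(110, s), a), Rational(1, 2)) = Pow(Add(Add(Rational(31, 3), Mul(-1, 206)), -950), Rational(1, 2)) = Pow(Add(Add(Rational(31, 3), -206), -950), Rational(1, 2)) = Pow(Add(Rational(-587, 3), -950), Rational(1, 2)) = Pow(Rational(-3437, 3), Rational(1, 2)) = Mul(Rational(1, 3), I, Pow(10311, Rational(1, 2)))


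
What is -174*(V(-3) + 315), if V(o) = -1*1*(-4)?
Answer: -55506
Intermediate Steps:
V(o) = 4 (V(o) = -1*(-4) = 4)
-174*(V(-3) + 315) = -174*(4 + 315) = -174*319 = -55506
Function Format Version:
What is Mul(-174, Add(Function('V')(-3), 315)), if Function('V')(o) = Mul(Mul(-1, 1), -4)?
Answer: -55506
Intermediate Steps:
Function('V')(o) = 4 (Function('V')(o) = Mul(-1, -4) = 4)
Mul(-174, Add(Function('V')(-3), 315)) = Mul(-174, Add(4, 315)) = Mul(-174, 319) = -55506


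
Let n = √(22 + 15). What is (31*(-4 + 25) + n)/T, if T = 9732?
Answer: 217/3244 + √37/9732 ≈ 0.067518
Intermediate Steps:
n = √37 ≈ 6.0828
(31*(-4 + 25) + n)/T = (31*(-4 + 25) + √37)/9732 = (31*21 + √37)*(1/9732) = (651 + √37)*(1/9732) = 217/3244 + √37/9732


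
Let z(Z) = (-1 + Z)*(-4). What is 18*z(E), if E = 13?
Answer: -864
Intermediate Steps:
z(Z) = 4 - 4*Z
18*z(E) = 18*(4 - 4*13) = 18*(4 - 52) = 18*(-48) = -864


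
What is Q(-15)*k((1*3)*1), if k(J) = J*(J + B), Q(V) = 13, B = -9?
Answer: -234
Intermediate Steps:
k(J) = J*(-9 + J) (k(J) = J*(J - 9) = J*(-9 + J))
Q(-15)*k((1*3)*1) = 13*(((1*3)*1)*(-9 + (1*3)*1)) = 13*((3*1)*(-9 + 3*1)) = 13*(3*(-9 + 3)) = 13*(3*(-6)) = 13*(-18) = -234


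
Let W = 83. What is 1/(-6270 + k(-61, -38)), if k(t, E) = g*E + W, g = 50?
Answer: -1/8087 ≈ -0.00012366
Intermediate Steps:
k(t, E) = 83 + 50*E (k(t, E) = 50*E + 83 = 83 + 50*E)
1/(-6270 + k(-61, -38)) = 1/(-6270 + (83 + 50*(-38))) = 1/(-6270 + (83 - 1900)) = 1/(-6270 - 1817) = 1/(-8087) = -1/8087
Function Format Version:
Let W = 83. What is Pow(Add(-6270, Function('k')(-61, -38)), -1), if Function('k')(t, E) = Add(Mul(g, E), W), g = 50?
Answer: Rational(-1, 8087) ≈ -0.00012366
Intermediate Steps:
Function('k')(t, E) = Add(83, Mul(50, E)) (Function('k')(t, E) = Add(Mul(50, E), 83) = Add(83, Mul(50, E)))
Pow(Add(-6270, Function('k')(-61, -38)), -1) = Pow(Add(-6270, Add(83, Mul(50, -38))), -1) = Pow(Add(-6270, Add(83, -1900)), -1) = Pow(Add(-6270, -1817), -1) = Pow(-8087, -1) = Rational(-1, 8087)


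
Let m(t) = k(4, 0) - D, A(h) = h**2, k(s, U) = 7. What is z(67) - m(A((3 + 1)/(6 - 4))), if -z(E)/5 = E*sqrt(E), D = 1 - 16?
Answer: -22 - 335*sqrt(67) ≈ -2764.1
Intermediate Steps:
D = -15
m(t) = 22 (m(t) = 7 - 1*(-15) = 7 + 15 = 22)
z(E) = -5*E**(3/2) (z(E) = -5*E*sqrt(E) = -5*E**(3/2))
z(67) - m(A((3 + 1)/(6 - 4))) = -335*sqrt(67) - 1*22 = -335*sqrt(67) - 22 = -22 - 335*sqrt(67)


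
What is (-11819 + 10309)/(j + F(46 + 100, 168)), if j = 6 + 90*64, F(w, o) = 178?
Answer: -755/2972 ≈ -0.25404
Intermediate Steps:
j = 5766 (j = 6 + 5760 = 5766)
(-11819 + 10309)/(j + F(46 + 100, 168)) = (-11819 + 10309)/(5766 + 178) = -1510/5944 = -1510*1/5944 = -755/2972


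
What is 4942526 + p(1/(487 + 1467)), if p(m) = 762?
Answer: 4943288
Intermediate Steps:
4942526 + p(1/(487 + 1467)) = 4942526 + 762 = 4943288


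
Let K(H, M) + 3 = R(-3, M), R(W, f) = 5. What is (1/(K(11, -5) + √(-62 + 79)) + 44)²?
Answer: 324917/169 + 1140*√17/169 ≈ 1950.4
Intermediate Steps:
K(H, M) = 2 (K(H, M) = -3 + 5 = 2)
(1/(K(11, -5) + √(-62 + 79)) + 44)² = (1/(2 + √(-62 + 79)) + 44)² = (1/(2 + √17) + 44)² = (44 + 1/(2 + √17))²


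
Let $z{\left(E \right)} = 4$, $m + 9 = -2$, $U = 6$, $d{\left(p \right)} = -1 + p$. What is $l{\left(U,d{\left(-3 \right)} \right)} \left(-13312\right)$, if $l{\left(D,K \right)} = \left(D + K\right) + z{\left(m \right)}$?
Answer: $-79872$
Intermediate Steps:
$m = -11$ ($m = -9 - 2 = -11$)
$l{\left(D,K \right)} = 4 + D + K$ ($l{\left(D,K \right)} = \left(D + K\right) + 4 = 4 + D + K$)
$l{\left(U,d{\left(-3 \right)} \right)} \left(-13312\right) = \left(4 + 6 - 4\right) \left(-13312\right) = 6 \left(-13312\right) = -79872$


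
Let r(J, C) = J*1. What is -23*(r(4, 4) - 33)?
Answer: 667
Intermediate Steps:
r(J, C) = J
-23*(r(4, 4) - 33) = -23*(4 - 33) = -23*(-29) = 667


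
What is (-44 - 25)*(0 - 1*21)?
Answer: 1449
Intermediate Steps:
(-44 - 25)*(0 - 1*21) = -69*(0 - 21) = -69*(-21) = 1449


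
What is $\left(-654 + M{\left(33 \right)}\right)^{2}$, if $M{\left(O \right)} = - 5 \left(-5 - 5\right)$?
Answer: $364816$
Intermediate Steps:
$M{\left(O \right)} = 50$ ($M{\left(O \right)} = \left(-5\right) \left(-10\right) = 50$)
$\left(-654 + M{\left(33 \right)}\right)^{2} = \left(-654 + 50\right)^{2} = \left(-604\right)^{2} = 364816$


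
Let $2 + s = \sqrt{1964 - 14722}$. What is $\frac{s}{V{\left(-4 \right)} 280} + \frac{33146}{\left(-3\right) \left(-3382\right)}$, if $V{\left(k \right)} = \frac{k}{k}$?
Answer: $\frac{2315147}{710220} + \frac{i \sqrt{12758}}{280} \approx 3.2598 + 0.4034 i$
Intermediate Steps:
$s = -2 + i \sqrt{12758}$ ($s = -2 + \sqrt{1964 - 14722} = -2 + \sqrt{-12758} = -2 + i \sqrt{12758} \approx -2.0 + 112.95 i$)
$V{\left(k \right)} = 1$
$\frac{s}{V{\left(-4 \right)} 280} + \frac{33146}{\left(-3\right) \left(-3382\right)} = \frac{-2 + i \sqrt{12758}}{1 \cdot 280} + \frac{33146}{\left(-3\right) \left(-3382\right)} = \frac{-2 + i \sqrt{12758}}{280} + \frac{33146}{10146} = \left(-2 + i \sqrt{12758}\right) \frac{1}{280} + 33146 \cdot \frac{1}{10146} = \left(- \frac{1}{140} + \frac{i \sqrt{12758}}{280}\right) + \frac{16573}{5073} = \frac{2315147}{710220} + \frac{i \sqrt{12758}}{280}$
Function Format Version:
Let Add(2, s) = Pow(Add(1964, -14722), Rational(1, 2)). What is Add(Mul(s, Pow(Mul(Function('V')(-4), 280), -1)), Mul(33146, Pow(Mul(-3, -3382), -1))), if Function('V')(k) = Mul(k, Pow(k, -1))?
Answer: Add(Rational(2315147, 710220), Mul(Rational(1, 280), I, Pow(12758, Rational(1, 2)))) ≈ Add(3.2598, Mul(0.40340, I))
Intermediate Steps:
s = Add(-2, Mul(I, Pow(12758, Rational(1, 2)))) (s = Add(-2, Pow(Add(1964, -14722), Rational(1, 2))) = Add(-2, Pow(-12758, Rational(1, 2))) = Add(-2, Mul(I, Pow(12758, Rational(1, 2)))) ≈ Add(-2.0000, Mul(112.95, I)))
Function('V')(k) = 1
Add(Mul(s, Pow(Mul(Function('V')(-4), 280), -1)), Mul(33146, Pow(Mul(-3, -3382), -1))) = Add(Mul(Add(-2, Mul(I, Pow(12758, Rational(1, 2)))), Pow(Mul(1, 280), -1)), Mul(33146, Pow(Mul(-3, -3382), -1))) = Add(Mul(Add(-2, Mul(I, Pow(12758, Rational(1, 2)))), Pow(280, -1)), Mul(33146, Pow(10146, -1))) = Add(Mul(Add(-2, Mul(I, Pow(12758, Rational(1, 2)))), Rational(1, 280)), Mul(33146, Rational(1, 10146))) = Add(Add(Rational(-1, 140), Mul(Rational(1, 280), I, Pow(12758, Rational(1, 2)))), Rational(16573, 5073)) = Add(Rational(2315147, 710220), Mul(Rational(1, 280), I, Pow(12758, Rational(1, 2))))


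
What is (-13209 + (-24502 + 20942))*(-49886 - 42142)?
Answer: 1543217532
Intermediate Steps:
(-13209 + (-24502 + 20942))*(-49886 - 42142) = (-13209 - 3560)*(-92028) = -16769*(-92028) = 1543217532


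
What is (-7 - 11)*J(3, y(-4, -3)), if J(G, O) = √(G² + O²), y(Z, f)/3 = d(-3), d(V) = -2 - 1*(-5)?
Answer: -54*√10 ≈ -170.76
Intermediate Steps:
d(V) = 3 (d(V) = -2 + 5 = 3)
y(Z, f) = 9 (y(Z, f) = 3*3 = 9)
(-7 - 11)*J(3, y(-4, -3)) = (-7 - 11)*√(3² + 9²) = -18*√(9 + 81) = -54*√10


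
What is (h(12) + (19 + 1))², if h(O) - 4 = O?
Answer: 1296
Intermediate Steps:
h(O) = 4 + O
(h(12) + (19 + 1))² = ((4 + 12) + (19 + 1))² = (16 + 20)² = 36² = 1296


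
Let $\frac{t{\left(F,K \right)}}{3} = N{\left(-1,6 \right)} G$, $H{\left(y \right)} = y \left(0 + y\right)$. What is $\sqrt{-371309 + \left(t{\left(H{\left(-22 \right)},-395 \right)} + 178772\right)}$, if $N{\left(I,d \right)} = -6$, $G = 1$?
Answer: $3 i \sqrt{21395} \approx 438.81 i$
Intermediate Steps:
$H{\left(y \right)} = y^{2}$ ($H{\left(y \right)} = y y = y^{2}$)
$t{\left(F,K \right)} = -18$ ($t{\left(F,K \right)} = 3 \left(\left(-6\right) 1\right) = 3 \left(-6\right) = -18$)
$\sqrt{-371309 + \left(t{\left(H{\left(-22 \right)},-395 \right)} + 178772\right)} = \sqrt{-371309 + \left(-18 + 178772\right)} = \sqrt{-371309 + 178754} = \sqrt{-192555} = 3 i \sqrt{21395}$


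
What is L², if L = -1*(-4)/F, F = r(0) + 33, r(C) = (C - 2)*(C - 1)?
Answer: 16/1225 ≈ 0.013061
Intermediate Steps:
r(C) = (-1 + C)*(-2 + C) (r(C) = (-2 + C)*(-1 + C) = (-1 + C)*(-2 + C))
F = 35 (F = (2 + 0² - 3*0) + 33 = (2 + 0 + 0) + 33 = 2 + 33 = 35)
L = 4/35 (L = -1*(-4)/35 = -(-4)/35 = -1*(-4/35) = 4/35 ≈ 0.11429)
L² = (4/35)² = 16/1225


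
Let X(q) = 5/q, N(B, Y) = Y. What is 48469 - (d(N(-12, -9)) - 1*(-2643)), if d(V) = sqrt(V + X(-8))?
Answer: 45826 - I*sqrt(154)/4 ≈ 45826.0 - 3.1024*I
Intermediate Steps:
d(V) = sqrt(-5/8 + V) (d(V) = sqrt(V + 5/(-8)) = sqrt(V + 5*(-1/8)) = sqrt(V - 5/8) = sqrt(-5/8 + V))
48469 - (d(N(-12, -9)) - 1*(-2643)) = 48469 - (sqrt(-10 + 16*(-9))/4 - 1*(-2643)) = 48469 - (sqrt(-10 - 144)/4 + 2643) = 48469 - (sqrt(-154)/4 + 2643) = 48469 - ((I*sqrt(154))/4 + 2643) = 48469 - (I*sqrt(154)/4 + 2643) = 48469 - (2643 + I*sqrt(154)/4) = 48469 + (-2643 - I*sqrt(154)/4) = 45826 - I*sqrt(154)/4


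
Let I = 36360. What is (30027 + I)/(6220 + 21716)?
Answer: 22129/9312 ≈ 2.3764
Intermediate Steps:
(30027 + I)/(6220 + 21716) = (30027 + 36360)/(6220 + 21716) = 66387/27936 = 66387*(1/27936) = 22129/9312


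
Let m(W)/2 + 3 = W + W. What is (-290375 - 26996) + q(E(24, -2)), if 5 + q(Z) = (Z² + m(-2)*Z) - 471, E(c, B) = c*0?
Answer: -317847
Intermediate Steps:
m(W) = -6 + 4*W (m(W) = -6 + 2*(W + W) = -6 + 2*(2*W) = -6 + 4*W)
E(c, B) = 0
q(Z) = -476 + Z² - 14*Z (q(Z) = -5 + ((Z² + (-6 + 4*(-2))*Z) - 471) = -5 + ((Z² + (-6 - 8)*Z) - 471) = -5 + ((Z² - 14*Z) - 471) = -5 + (-471 + Z² - 14*Z) = -476 + Z² - 14*Z)
(-290375 - 26996) + q(E(24, -2)) = (-290375 - 26996) + (-476 + 0² - 14*0) = -317371 + (-476 + 0 + 0) = -317371 - 476 = -317847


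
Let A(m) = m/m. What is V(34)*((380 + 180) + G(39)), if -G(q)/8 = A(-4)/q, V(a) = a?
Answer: 742288/39 ≈ 19033.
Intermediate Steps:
A(m) = 1
G(q) = -8/q
V(34)*((380 + 180) + G(39)) = 34*((380 + 180) - 8/39) = 34*(560 - 8*1/39) = 34*(560 - 8/39) = 34*(21832/39) = 742288/39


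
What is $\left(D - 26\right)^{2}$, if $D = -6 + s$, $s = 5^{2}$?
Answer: $49$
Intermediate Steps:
$s = 25$
$D = 19$ ($D = -6 + 25 = 19$)
$\left(D - 26\right)^{2} = \left(19 - 26\right)^{2} = \left(-7\right)^{2} = 49$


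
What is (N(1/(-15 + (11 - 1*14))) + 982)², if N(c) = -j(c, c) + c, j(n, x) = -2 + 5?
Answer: 310499641/324 ≈ 9.5833e+5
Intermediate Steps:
j(n, x) = 3
N(c) = -3 + c (N(c) = -1*3 + c = -3 + c)
(N(1/(-15 + (11 - 1*14))) + 982)² = ((-3 + 1/(-15 + (11 - 1*14))) + 982)² = ((-3 + 1/(-15 + (11 - 14))) + 982)² = ((-3 + 1/(-15 - 3)) + 982)² = ((-3 + 1/(-18)) + 982)² = ((-3 - 1/18) + 982)² = (-55/18 + 982)² = (17621/18)² = 310499641/324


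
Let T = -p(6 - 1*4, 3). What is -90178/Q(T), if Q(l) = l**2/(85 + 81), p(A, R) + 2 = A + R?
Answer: -14969548/9 ≈ -1.6633e+6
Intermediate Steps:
p(A, R) = -2 + A + R (p(A, R) = -2 + (A + R) = -2 + A + R)
T = -3 (T = -(-2 + (6 - 1*4) + 3) = -(-2 + (6 - 4) + 3) = -(-2 + 2 + 3) = -1*3 = -3)
Q(l) = l**2/166
-90178/Q(T) = -90178/((1/166)*(-3)**2) = -90178/((1/166)*9) = -90178/9/166 = -90178*166/9 = -14969548/9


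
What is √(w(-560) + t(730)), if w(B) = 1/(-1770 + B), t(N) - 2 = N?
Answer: √3973952470/2330 ≈ 27.055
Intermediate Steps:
t(N) = 2 + N
√(w(-560) + t(730)) = √(1/(-1770 - 560) + (2 + 730)) = √(1/(-2330) + 732) = √(-1/2330 + 732) = √(1705559/2330) = √3973952470/2330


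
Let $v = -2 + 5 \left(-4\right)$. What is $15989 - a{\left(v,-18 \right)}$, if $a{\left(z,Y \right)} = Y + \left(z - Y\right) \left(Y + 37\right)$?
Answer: $16083$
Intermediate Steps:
$v = -22$ ($v = -2 - 20 = -22$)
$a{\left(z,Y \right)} = Y + \left(37 + Y\right) \left(z - Y\right)$ ($a{\left(z,Y \right)} = Y + \left(z - Y\right) \left(37 + Y\right) = Y + \left(37 + Y\right) \left(z - Y\right)$)
$15989 - a{\left(v,-18 \right)} = 15989 - \left(- \left(-18\right)^{2} - -648 + 37 \left(-22\right) - -396\right) = 15989 - \left(\left(-1\right) 324 + 648 - 814 + 396\right) = 15989 - \left(-324 + 648 - 814 + 396\right) = 15989 - -94 = 15989 + 94 = 16083$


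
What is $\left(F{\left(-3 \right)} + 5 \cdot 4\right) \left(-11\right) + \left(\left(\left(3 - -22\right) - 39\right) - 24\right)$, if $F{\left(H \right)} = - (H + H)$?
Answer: $-324$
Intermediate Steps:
$F{\left(H \right)} = - 2 H$
$\left(F{\left(-3 \right)} + 5 \cdot 4\right) \left(-11\right) + \left(\left(\left(3 - -22\right) - 39\right) - 24\right) = \left(\left(-2\right) \left(-3\right) + 5 \cdot 4\right) \left(-11\right) + \left(\left(\left(3 - -22\right) - 39\right) - 24\right) = \left(6 + 20\right) \left(-11\right) + \left(\left(\left(3 + 22\right) - 39\right) - 24\right) = 26 \left(-11\right) + \left(\left(25 - 39\right) - 24\right) = -286 - 38 = -324$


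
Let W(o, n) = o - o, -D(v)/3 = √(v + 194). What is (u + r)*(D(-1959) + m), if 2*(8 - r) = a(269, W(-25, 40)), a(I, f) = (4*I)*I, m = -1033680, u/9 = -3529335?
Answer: 32983414992720 + 95726187*I*√1765 ≈ 3.2983e+13 + 4.0216e+9*I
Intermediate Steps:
u = -31764015 (u = 9*(-3529335) = -31764015)
D(v) = -3*√(194 + v) (D(v) = -3*√(v + 194) = -3*√(194 + v))
W(o, n) = 0
a(I, f) = 4*I²
r = -144714 (r = 8 - 2*269² = 8 - 2*72361 = 8 - ½*289444 = 8 - 144722 = -144714)
(u + r)*(D(-1959) + m) = (-31764015 - 144714)*(-3*√(194 - 1959) - 1033680) = -31908729*(-3*I*√1765 - 1033680) = -31908729*(-1033680 - 3*I*√1765) = 32983414992720 + 95726187*I*√1765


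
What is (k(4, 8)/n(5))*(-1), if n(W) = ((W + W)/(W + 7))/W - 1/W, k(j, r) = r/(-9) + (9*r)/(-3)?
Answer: -2240/3 ≈ -746.67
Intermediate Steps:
k(j, r) = -28*r/9 (k(j, r) = r*(-⅑) + (9*r)*(-⅓) = -r/9 - 3*r = -28*r/9)
n(W) = -1/W + 2/(7 + W) (n(W) = ((2*W)/(7 + W))/W - 1/W = (2*W/(7 + W))/W - 1/W = 2/(7 + W) - 1/W = -1/W + 2/(7 + W))
(k(4, 8)/n(5))*(-1) = ((-28/9*8)/(((-7 + 5)/(5*(7 + 5)))))*(-1) = -224/(9*((⅕)*(-2)/12))*(-1) = -224/(9*((⅕)*(1/12)*(-2)))*(-1) = -224/(9*(-1/30))*(-1) = -224/9*(-30)*(-1) = (2240/3)*(-1) = -2240/3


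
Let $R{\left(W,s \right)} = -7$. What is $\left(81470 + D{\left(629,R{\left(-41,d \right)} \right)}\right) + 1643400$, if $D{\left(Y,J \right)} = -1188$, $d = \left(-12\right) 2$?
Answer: $1723682$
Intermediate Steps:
$d = -24$
$\left(81470 + D{\left(629,R{\left(-41,d \right)} \right)}\right) + 1643400 = \left(81470 - 1188\right) + 1643400 = 80282 + 1643400 = 1723682$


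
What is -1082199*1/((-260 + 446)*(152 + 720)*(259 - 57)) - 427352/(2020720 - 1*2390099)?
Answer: 4533833227849/4033961463712 ≈ 1.1239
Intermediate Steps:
-1082199*1/((-260 + 446)*(152 + 720)*(259 - 57)) - 427352/(2020720 - 1*2390099) = -1082199/((202*186)*872) - 427352/(2020720 - 2390099) = -1082199/(37572*872) - 427352/(-369379) = -1082199/32762784 - 427352*(-1/369379) = -1082199*1/32762784 + 427352/369379 = -360733/10920928 + 427352/369379 = 4533833227849/4033961463712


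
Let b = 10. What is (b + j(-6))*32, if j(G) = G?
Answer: 128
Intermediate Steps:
(b + j(-6))*32 = (10 - 6)*32 = 4*32 = 128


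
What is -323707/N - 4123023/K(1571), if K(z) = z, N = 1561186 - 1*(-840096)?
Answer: -9901049459183/3772414022 ≈ -2624.6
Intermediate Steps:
N = 2401282 (N = 1561186 + 840096 = 2401282)
-323707/N - 4123023/K(1571) = -323707/2401282 - 4123023/1571 = -9901049459183/3772414022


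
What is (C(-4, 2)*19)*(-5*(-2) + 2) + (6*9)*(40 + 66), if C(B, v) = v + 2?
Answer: 6636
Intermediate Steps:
C(B, v) = 2 + v
(C(-4, 2)*19)*(-5*(-2) + 2) + (6*9)*(40 + 66) = ((2 + 2)*19)*(-5*(-2) + 2) + (6*9)*(40 + 66) = (4*19)*(10 + 2) + 54*106 = 76*12 + 5724 = 912 + 5724 = 6636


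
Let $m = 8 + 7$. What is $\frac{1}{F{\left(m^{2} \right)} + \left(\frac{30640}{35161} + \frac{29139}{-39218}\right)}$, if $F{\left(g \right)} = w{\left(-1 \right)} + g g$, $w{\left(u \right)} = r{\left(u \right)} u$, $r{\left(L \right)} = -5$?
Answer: $\frac{1378944098}{69816116764881} \approx 1.9751 \cdot 10^{-5}$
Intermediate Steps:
$w{\left(u \right)} = - 5 u$
$m = 15$
$F{\left(g \right)} = 5 + g^{2}$ ($F{\left(g \right)} = \left(-5\right) \left(-1\right) + g g = 5 + g^{2}$)
$\frac{1}{F{\left(m^{2} \right)} + \left(\frac{30640}{35161} + \frac{29139}{-39218}\right)} = \frac{1}{\left(5 + \left(15^{2}\right)^{2}\right) + \left(\frac{30640}{35161} + \frac{29139}{-39218}\right)} = \frac{1}{\left(5 + 225^{2}\right) + \left(30640 \cdot \frac{1}{35161} + 29139 \left(- \frac{1}{39218}\right)\right)} = \frac{1}{\left(5 + 50625\right) + \left(\frac{30640}{35161} - \frac{29139}{39218}\right)} = \frac{1}{50630 + \frac{177083141}{1378944098}} = \frac{1}{\frac{69816116764881}{1378944098}} = \frac{1378944098}{69816116764881}$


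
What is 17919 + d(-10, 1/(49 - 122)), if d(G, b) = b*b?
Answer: 95490352/5329 ≈ 17919.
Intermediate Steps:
d(G, b) = b**2
17919 + d(-10, 1/(49 - 122)) = 17919 + (1/(49 - 122))**2 = 17919 + (1/(-73))**2 = 17919 + (-1/73)**2 = 17919 + 1/5329 = 95490352/5329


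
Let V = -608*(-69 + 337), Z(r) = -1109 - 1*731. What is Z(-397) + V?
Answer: -164784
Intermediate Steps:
Z(r) = -1840 (Z(r) = -1109 - 731 = -1840)
V = -162944 (V = -608*268 = -162944)
Z(-397) + V = -1840 - 162944 = -164784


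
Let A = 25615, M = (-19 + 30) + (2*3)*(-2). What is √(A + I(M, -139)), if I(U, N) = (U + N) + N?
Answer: 2*√6334 ≈ 159.17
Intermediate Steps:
M = -1 (M = 11 + 6*(-2) = 11 - 12 = -1)
I(U, N) = U + 2*N (I(U, N) = (N + U) + N = U + 2*N)
√(A + I(M, -139)) = √(25615 + (-1 + 2*(-139))) = √(25615 + (-1 - 278)) = √(25615 - 279) = √25336 = 2*√6334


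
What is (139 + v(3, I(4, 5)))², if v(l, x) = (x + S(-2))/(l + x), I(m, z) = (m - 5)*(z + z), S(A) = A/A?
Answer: 964324/49 ≈ 19680.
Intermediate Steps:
S(A) = 1
I(m, z) = 2*z*(-5 + m) (I(m, z) = (-5 + m)*(2*z) = 2*z*(-5 + m))
v(l, x) = (1 + x)/(l + x) (v(l, x) = (x + 1)/(l + x) = (1 + x)/(l + x))
(139 + v(3, I(4, 5)))² = (139 + (1 + 2*5*(-5 + 4))/(3 + 2*5*(-5 + 4)))² = (139 + (1 + 2*5*(-1))/(3 + 2*5*(-1)))² = (139 + (1 - 10)/(3 - 10))² = (139 - 9/(-7))² = (139 - ⅐*(-9))² = (139 + 9/7)² = (982/7)² = 964324/49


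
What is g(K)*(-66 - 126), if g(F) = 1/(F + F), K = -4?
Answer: 24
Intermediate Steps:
g(F) = 1/(2*F)
g(K)*(-66 - 126) = ((1/2)/(-4))*(-66 - 126) = ((1/2)*(-1/4))*(-192) = -1/8*(-192) = 24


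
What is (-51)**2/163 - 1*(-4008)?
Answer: 655905/163 ≈ 4024.0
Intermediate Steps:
(-51)**2/163 - 1*(-4008) = 2601*(1/163) + 4008 = 2601/163 + 4008 = 655905/163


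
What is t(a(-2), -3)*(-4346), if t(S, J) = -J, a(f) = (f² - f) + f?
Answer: -13038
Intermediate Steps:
a(f) = f²
t(a(-2), -3)*(-4346) = -1*(-3)*(-4346) = 3*(-4346) = -13038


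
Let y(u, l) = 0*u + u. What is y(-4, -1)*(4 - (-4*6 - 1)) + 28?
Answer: -88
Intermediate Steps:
y(u, l) = u (y(u, l) = 0 + u = u)
y(-4, -1)*(4 - (-4*6 - 1)) + 28 = -4*(4 - (-4*6 - 1)) + 28 = -4*(4 - (-24 - 1)) + 28 = -4*(4 - 1*(-25)) + 28 = -4*(4 + 25) + 28 = -4*29 + 28 = -116 + 28 = -88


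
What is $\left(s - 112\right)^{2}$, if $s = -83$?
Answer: $38025$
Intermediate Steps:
$\left(s - 112\right)^{2} = \left(-83 - 112\right)^{2} = \left(-195\right)^{2} = 38025$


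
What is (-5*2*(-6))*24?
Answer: 1440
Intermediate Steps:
(-5*2*(-6))*24 = -10*(-6)*24 = 60*24 = 1440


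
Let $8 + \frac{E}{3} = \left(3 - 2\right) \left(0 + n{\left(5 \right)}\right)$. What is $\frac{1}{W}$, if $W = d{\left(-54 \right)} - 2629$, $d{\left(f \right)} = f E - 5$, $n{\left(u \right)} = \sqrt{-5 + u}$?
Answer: $- \frac{1}{1338} \approx -0.00074738$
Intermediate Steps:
$E = -24$ ($E = -24 + 3 \left(3 - 2\right) \left(0 + \sqrt{-5 + 5}\right) = -24 + 3 \cdot 1 \left(0 + \sqrt{0}\right) = -24 + 3 \cdot 1 \left(0 + 0\right) = -24 + 3 \cdot 1 \cdot 0 = -24 + 3 \cdot 0 = -24 + 0 = -24$)
$d{\left(f \right)} = -5 - 24 f$ ($d{\left(f \right)} = f \left(-24\right) - 5 = - 24 f - 5 = -5 - 24 f$)
$W = -1338$ ($W = \left(-5 - -1296\right) - 2629 = \left(-5 + 1296\right) - 2629 = 1291 - 2629 = -1338$)
$\frac{1}{W} = \frac{1}{-1338} = - \frac{1}{1338}$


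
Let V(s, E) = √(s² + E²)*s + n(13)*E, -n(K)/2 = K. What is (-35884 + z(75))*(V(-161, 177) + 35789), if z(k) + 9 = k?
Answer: -1117055966 + 28833490*√2290 ≈ 2.6274e+8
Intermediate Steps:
z(k) = -9 + k
n(K) = -2*K
V(s, E) = -26*E + s*√(E² + s²) (V(s, E) = √(s² + E²)*s + (-2*13)*E = √(E² + s²)*s - 26*E = s*√(E² + s²) - 26*E = -26*E + s*√(E² + s²))
(-35884 + z(75))*(V(-161, 177) + 35789) = (-35884 + (-9 + 75))*((-26*177 - 161*√(177² + (-161)²)) + 35789) = (-35884 + 66)*((-4602 - 161*√(31329 + 25921)) + 35789) = -35818*((-4602 - 805*√2290) + 35789) = -35818*(31187 - 805*√2290) = -1117055966 + 28833490*√2290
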